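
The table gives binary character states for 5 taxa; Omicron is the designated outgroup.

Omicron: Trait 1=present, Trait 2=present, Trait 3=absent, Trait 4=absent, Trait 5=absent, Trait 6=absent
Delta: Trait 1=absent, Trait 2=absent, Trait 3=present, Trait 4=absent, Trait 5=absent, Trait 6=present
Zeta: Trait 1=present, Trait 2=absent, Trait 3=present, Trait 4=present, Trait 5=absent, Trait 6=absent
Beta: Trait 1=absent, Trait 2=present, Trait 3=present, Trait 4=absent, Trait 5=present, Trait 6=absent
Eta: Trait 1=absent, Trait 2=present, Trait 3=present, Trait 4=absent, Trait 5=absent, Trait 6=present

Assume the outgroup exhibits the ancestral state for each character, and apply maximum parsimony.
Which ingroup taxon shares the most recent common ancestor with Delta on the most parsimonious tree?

Eta

Character polarity is set by the outgroup: the derived state is whichever differs from the outgroup's state, so for Trait 1, Trait 2 the derived state is 'absent', and for the remaining characters it is 'present'.
Only Beta, Delta, and Eta show the derived state 'absent' for Trait 1, supporting them as a clade.
Trait 2 groups Delta and Zeta, which is incompatible with the clades supported by the remaining characters; treating it as convergent (homoplasy) costs fewer steps than any alternative tree.
Trait 3 (derived state 'present') is shared by all ingroup taxa — unites the whole ingroup.
Trait 4 (derived state 'present') is unique to Zeta (autapomorphy; uninformative for grouping).
Trait 5 (derived state 'present') is unique to Beta (autapomorphy; uninformative for grouping).
Trait 6 (derived state 'present') is shared by Delta and Eta — a synapomorphy uniting that clade.
Most parsimonious ingroup topology: (((Delta,Eta),Beta),Zeta).
Delta and Eta form a cherry on this tree, so they are sister taxa.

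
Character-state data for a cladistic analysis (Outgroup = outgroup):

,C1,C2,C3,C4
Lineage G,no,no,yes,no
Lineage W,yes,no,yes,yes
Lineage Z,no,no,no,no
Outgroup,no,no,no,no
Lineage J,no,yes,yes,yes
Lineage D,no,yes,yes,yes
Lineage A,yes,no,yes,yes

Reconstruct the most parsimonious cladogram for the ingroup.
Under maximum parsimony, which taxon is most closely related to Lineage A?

Lineage W

The outgroup has state 'no' for every character, so 'yes' is the derived state throughout.
C1: derived state 'yes' in Lineage A and Lineage W only — synapomorphy for {Lineage A, Lineage W}.
Only Lineage D and Lineage J show the derived state 'yes' for C2, supporting them as a clade.
C3 (derived state 'yes') is shared by Lineage A, Lineage D, Lineage G, Lineage J, and Lineage W — a synapomorphy uniting that clade.
C4 (derived state 'yes') is shared by Lineage A, Lineage D, Lineage J, and Lineage W — a synapomorphy uniting that clade.
Most parsimonious ingroup topology: ((((Lineage A,Lineage W),(Lineage D,Lineage J)),Lineage G),Lineage Z).
Lineage A and Lineage W form a cherry on this tree, so they are sister taxa.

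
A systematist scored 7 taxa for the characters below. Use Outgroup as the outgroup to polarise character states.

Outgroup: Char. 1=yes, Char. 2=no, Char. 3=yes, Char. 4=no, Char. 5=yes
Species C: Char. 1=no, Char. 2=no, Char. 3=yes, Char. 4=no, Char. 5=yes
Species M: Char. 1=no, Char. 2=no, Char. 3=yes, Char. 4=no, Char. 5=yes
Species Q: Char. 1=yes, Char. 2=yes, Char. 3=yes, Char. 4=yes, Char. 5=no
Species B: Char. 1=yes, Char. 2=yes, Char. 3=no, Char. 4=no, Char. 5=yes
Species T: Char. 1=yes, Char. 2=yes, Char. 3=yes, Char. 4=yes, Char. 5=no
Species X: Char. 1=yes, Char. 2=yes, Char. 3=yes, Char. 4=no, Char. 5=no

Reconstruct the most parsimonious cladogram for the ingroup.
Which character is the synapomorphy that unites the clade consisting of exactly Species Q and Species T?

Character polarity is set by the outgroup: the derived state is whichever differs from the outgroup's state, so for Char. 1, Char. 3, Char. 5 the derived state is 'no', and for the remaining characters it is 'yes'.
Char. 1: derived state 'no' in Species C and Species M only — synapomorphy for {Species C, Species M}.
Char. 2 (derived state 'yes') is shared by Species B, Species Q, Species T, and Species X — a synapomorphy uniting that clade.
Char. 3 (derived state 'no') is unique to Species B (autapomorphy; uninformative for grouping).
Only Species Q and Species T show the derived state 'yes' for Char. 4, supporting them as a clade.
Char. 5: derived state 'no' in Species Q, Species T, and Species X only — synapomorphy for {Species Q, Species T, Species X}.
Most parsimonious ingroup topology: ((Species C,Species M),(((Species Q,Species T),Species X),Species B)).
The clade {Species Q, Species T} is supported by Char. 4: its derived state 'yes' occurs in exactly those taxa and in no other taxon (including the outgroup).

Char. 4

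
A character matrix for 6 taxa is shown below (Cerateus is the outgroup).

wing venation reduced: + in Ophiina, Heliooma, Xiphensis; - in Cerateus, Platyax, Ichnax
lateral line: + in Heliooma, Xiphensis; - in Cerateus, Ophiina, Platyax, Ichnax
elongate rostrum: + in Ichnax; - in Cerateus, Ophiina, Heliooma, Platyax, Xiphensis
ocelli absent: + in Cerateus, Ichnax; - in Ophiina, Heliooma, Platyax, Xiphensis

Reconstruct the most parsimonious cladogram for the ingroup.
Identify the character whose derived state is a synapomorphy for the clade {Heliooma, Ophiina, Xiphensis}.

wing venation reduced

Character polarity is set by the outgroup: the derived state is whichever differs from the outgroup's state, so for ocelli absent the derived state is '-', and for the remaining characters it is '+'.
wing venation reduced (derived state '+') is shared by Heliooma, Ophiina, and Xiphensis — a synapomorphy uniting that clade.
lateral line: derived state '+' in Heliooma and Xiphensis only — synapomorphy for {Heliooma, Xiphensis}.
elongate rostrum: derived state '+' in Ichnax only — an autapomorphy, so it tells us nothing about relationships among taxa.
ocelli absent: derived state '-' in Heliooma, Ophiina, Platyax, and Xiphensis only — synapomorphy for {Heliooma, Ophiina, Platyax, Xiphensis}.
Most parsimonious ingroup topology: (((Ophiina,(Heliooma,Xiphensis)),Platyax),Ichnax).
The clade {Heliooma, Ophiina, Xiphensis} is supported by wing venation reduced: its derived state '+' occurs in exactly those taxa and in no other taxon (including the outgroup).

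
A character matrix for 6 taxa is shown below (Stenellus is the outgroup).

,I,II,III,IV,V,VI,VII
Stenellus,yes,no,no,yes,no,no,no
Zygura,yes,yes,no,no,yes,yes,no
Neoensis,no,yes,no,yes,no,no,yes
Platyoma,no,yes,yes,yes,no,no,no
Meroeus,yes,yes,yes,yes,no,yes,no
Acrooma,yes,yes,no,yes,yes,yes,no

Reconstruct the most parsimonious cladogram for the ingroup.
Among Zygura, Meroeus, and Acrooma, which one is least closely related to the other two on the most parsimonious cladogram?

Character polarity is set by the outgroup: the derived state is whichever differs from the outgroup's state, so for I, IV the derived state is 'no', and for the remaining characters it is 'yes'.
I (derived state 'no') is shared by Neoensis and Platyoma — a synapomorphy uniting that clade.
II (derived state 'yes') is shared by all ingroup taxa — unites the whole ingroup.
III groups Meroeus and Platyoma, which is incompatible with the clades supported by the remaining characters; treating it as convergent (homoplasy) costs fewer steps than any alternative tree.
IV (derived state 'no') is unique to Zygura (autapomorphy; uninformative for grouping).
V (derived state 'yes') is shared by Acrooma and Zygura — a synapomorphy uniting that clade.
VI (derived state 'yes') is shared by Acrooma, Meroeus, and Zygura — a synapomorphy uniting that clade.
VII (derived state 'yes') is unique to Neoensis (autapomorphy; uninformative for grouping).
Most parsimonious ingroup topology: (((Zygura,Acrooma),Meroeus),(Neoensis,Platyoma)).
Zygura and Acrooma share a more recent common ancestor with each other than either does with Meroeus, so Meroeus is the least closely related of the three.

Meroeus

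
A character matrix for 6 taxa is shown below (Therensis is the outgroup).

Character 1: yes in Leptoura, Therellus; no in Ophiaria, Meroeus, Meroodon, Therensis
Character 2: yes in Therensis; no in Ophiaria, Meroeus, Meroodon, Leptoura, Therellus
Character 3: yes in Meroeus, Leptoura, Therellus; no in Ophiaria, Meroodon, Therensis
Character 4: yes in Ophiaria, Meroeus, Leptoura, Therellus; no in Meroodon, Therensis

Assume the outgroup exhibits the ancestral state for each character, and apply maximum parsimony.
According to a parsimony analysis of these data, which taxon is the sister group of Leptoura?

Character polarity is set by the outgroup: the derived state is whichever differs from the outgroup's state, so for Character 2 the derived state is 'no', and for the remaining characters it is 'yes'.
Character 1 (derived state 'yes') is shared by Leptoura and Therellus — a synapomorphy uniting that clade.
Character 2 (derived state 'no') is shared by all ingroup taxa — unites the whole ingroup.
Character 3: derived state 'yes' in Leptoura, Meroeus, and Therellus only — synapomorphy for {Leptoura, Meroeus, Therellus}.
Only Leptoura, Meroeus, Ophiaria, and Therellus show the derived state 'yes' for Character 4, supporting them as a clade.
Most parsimonious ingroup topology: (((Meroeus,(Therellus,Leptoura)),Ophiaria),Meroodon).
Leptoura and Therellus form a cherry on this tree, so they are sister taxa.

Therellus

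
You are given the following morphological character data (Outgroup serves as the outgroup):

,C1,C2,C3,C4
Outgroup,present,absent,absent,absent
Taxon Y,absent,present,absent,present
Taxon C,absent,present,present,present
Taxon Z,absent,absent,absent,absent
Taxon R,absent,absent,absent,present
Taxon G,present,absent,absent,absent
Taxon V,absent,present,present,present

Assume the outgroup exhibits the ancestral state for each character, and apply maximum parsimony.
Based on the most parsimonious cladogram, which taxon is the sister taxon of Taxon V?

Character polarity is set by the outgroup: the derived state is whichever differs from the outgroup's state, so for C1 the derived state is 'absent', and for the remaining characters it is 'present'.
C1: derived state 'absent' in Taxon C, Taxon R, Taxon V, Taxon Y, and Taxon Z only — synapomorphy for {Taxon C, Taxon R, Taxon V, Taxon Y, Taxon Z}.
Only Taxon C, Taxon V, and Taxon Y show the derived state 'present' for C2, supporting them as a clade.
C3: derived state 'present' in Taxon C and Taxon V only — synapomorphy for {Taxon C, Taxon V}.
Only Taxon C, Taxon R, Taxon V, and Taxon Y show the derived state 'present' for C4, supporting them as a clade.
Most parsimonious ingroup topology: ((((Taxon Y,(Taxon C,Taxon V)),Taxon R),Taxon Z),Taxon G).
Taxon V and Taxon C form a cherry on this tree, so they are sister taxa.

Taxon C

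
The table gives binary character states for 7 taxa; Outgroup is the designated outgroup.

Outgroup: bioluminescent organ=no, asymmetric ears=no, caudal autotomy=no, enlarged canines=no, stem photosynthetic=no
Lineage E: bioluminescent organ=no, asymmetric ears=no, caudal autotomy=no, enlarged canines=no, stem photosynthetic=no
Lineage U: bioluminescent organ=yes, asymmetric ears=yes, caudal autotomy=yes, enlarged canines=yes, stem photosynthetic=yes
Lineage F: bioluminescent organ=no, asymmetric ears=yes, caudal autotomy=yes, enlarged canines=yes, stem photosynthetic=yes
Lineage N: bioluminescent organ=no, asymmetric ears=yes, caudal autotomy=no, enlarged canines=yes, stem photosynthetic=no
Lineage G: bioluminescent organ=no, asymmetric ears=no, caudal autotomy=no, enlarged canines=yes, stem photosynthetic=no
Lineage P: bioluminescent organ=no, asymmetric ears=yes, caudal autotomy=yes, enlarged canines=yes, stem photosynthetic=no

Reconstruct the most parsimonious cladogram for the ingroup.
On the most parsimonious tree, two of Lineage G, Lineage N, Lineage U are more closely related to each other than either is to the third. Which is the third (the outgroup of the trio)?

The outgroup has state 'no' for every character, so 'yes' is the derived state throughout.
bioluminescent organ: derived state 'yes' in Lineage U only — an autapomorphy, so it tells us nothing about relationships among taxa.
Only Lineage F, Lineage N, Lineage P, and Lineage U show the derived state 'yes' for asymmetric ears, supporting them as a clade.
Only Lineage F, Lineage P, and Lineage U show the derived state 'yes' for caudal autotomy, supporting them as a clade.
enlarged canines (derived state 'yes') is shared by Lineage F, Lineage G, Lineage N, Lineage P, and Lineage U — a synapomorphy uniting that clade.
stem photosynthetic (derived state 'yes') is shared by Lineage F and Lineage U — a synapomorphy uniting that clade.
Most parsimonious ingroup topology: ((((Lineage P,(Lineage U,Lineage F)),Lineage N),Lineage G),Lineage E).
Lineage N and Lineage U share a more recent common ancestor with each other than either does with Lineage G, so Lineage G is the least closely related of the three.

Lineage G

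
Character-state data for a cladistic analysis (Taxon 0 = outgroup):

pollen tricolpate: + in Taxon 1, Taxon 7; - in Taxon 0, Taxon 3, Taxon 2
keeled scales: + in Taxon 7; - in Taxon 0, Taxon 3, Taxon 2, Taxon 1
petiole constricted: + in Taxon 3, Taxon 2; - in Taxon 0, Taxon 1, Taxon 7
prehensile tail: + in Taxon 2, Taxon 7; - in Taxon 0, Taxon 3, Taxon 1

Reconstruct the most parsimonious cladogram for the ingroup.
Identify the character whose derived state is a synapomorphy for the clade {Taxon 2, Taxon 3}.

The outgroup has state '-' for every character, so '+' is the derived state throughout.
pollen tricolpate (derived state '+') is shared by Taxon 1 and Taxon 7 — a synapomorphy uniting that clade.
keeled scales (derived state '+') is unique to Taxon 7 (autapomorphy; uninformative for grouping).
petiole constricted: derived state '+' in Taxon 2 and Taxon 3 only — synapomorphy for {Taxon 2, Taxon 3}.
prehensile tail groups Taxon 2 and Taxon 7, which is incompatible with the clades supported by the remaining characters; treating it as convergent (homoplasy) costs fewer steps than any alternative tree.
Most parsimonious ingroup topology: ((Taxon 3,Taxon 2),(Taxon 1,Taxon 7)).
The clade {Taxon 2, Taxon 3} is supported by petiole constricted: its derived state '+' occurs in exactly those taxa and in no other taxon (including the outgroup).

petiole constricted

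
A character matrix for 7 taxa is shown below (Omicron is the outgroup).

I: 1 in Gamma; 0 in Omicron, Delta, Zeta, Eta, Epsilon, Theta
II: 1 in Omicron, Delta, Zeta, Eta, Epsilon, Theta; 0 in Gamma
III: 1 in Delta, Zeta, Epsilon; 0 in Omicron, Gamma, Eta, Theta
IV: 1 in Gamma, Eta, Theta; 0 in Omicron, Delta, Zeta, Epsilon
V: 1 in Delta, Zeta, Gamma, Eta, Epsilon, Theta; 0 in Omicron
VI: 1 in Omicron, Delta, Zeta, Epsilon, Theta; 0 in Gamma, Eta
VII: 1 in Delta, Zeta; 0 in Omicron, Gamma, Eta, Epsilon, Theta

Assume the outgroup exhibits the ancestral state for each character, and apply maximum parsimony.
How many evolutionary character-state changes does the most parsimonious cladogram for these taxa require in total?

7

Character polarity is set by the outgroup: the derived state is whichever differs from the outgroup's state, so for II, VI the derived state is '0', and for the remaining characters it is '1'.
I (derived state '1') is unique to Gamma (autapomorphy; uninformative for grouping).
II: derived state '0' in Gamma only — an autapomorphy, so it tells us nothing about relationships among taxa.
Only Delta, Epsilon, and Zeta show the derived state '1' for III, supporting them as a clade.
Only Eta, Gamma, and Theta show the derived state '1' for IV, supporting them as a clade.
All ingroup taxa share the derived state '1' for V; it defines the ingroup but does not resolve relationships within it.
Only Eta and Gamma show the derived state '0' for VI, supporting them as a clade.
VII (derived state '1') is shared by Delta and Zeta — a synapomorphy uniting that clade.
Most parsimonious ingroup topology: (((Zeta,Delta),Epsilon),((Gamma,Eta),Theta)).
Changes per character on this tree: I: 1; II: 1; III: 1; IV: 1; V: 1; VI: 1; VII: 1.
Total = 7.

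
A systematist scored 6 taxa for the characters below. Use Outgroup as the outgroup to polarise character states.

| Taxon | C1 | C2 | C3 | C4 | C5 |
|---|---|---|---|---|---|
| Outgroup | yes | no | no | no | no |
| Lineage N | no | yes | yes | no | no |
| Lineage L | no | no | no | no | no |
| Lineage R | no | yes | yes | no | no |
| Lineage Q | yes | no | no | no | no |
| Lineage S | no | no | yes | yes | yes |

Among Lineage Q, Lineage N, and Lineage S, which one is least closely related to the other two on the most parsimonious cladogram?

Lineage Q

Character polarity is set by the outgroup: the derived state is whichever differs from the outgroup's state, so for C1 the derived state is 'no', and for the remaining characters it is 'yes'.
Only Lineage L, Lineage N, Lineage R, and Lineage S show the derived state 'no' for C1, supporting them as a clade.
C2 (derived state 'yes') is shared by Lineage N and Lineage R — a synapomorphy uniting that clade.
C3 (derived state 'yes') is shared by Lineage N, Lineage R, and Lineage S — a synapomorphy uniting that clade.
C4: derived state 'yes' in Lineage S only — an autapomorphy, so it tells us nothing about relationships among taxa.
C5 (derived state 'yes') is unique to Lineage S (autapomorphy; uninformative for grouping).
Most parsimonious ingroup topology: ((((Lineage N,Lineage R),Lineage S),Lineage L),Lineage Q).
Lineage N and Lineage S share a more recent common ancestor with each other than either does with Lineage Q, so Lineage Q is the least closely related of the three.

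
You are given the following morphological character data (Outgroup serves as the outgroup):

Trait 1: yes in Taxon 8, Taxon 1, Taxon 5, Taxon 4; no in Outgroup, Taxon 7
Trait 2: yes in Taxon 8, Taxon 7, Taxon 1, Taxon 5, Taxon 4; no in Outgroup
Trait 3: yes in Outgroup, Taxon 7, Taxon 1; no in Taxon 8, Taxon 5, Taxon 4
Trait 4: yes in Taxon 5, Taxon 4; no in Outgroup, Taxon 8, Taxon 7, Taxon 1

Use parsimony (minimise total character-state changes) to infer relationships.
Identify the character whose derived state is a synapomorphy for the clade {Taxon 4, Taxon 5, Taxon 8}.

Trait 3

Character polarity is set by the outgroup: the derived state is whichever differs from the outgroup's state, so for Trait 3 the derived state is 'no', and for the remaining characters it is 'yes'.
Trait 1: derived state 'yes' in Taxon 1, Taxon 4, Taxon 5, and Taxon 8 only — synapomorphy for {Taxon 1, Taxon 4, Taxon 5, Taxon 8}.
Trait 2 (derived state 'yes') is shared by all ingroup taxa — unites the whole ingroup.
Trait 3 (derived state 'no') is shared by Taxon 4, Taxon 5, and Taxon 8 — a synapomorphy uniting that clade.
Only Taxon 4 and Taxon 5 show the derived state 'yes' for Trait 4, supporting them as a clade.
Most parsimonious ingroup topology: (((Taxon 8,(Taxon 5,Taxon 4)),Taxon 1),Taxon 7).
The clade {Taxon 4, Taxon 5, Taxon 8} is supported by Trait 3: its derived state 'no' occurs in exactly those taxa and in no other taxon (including the outgroup).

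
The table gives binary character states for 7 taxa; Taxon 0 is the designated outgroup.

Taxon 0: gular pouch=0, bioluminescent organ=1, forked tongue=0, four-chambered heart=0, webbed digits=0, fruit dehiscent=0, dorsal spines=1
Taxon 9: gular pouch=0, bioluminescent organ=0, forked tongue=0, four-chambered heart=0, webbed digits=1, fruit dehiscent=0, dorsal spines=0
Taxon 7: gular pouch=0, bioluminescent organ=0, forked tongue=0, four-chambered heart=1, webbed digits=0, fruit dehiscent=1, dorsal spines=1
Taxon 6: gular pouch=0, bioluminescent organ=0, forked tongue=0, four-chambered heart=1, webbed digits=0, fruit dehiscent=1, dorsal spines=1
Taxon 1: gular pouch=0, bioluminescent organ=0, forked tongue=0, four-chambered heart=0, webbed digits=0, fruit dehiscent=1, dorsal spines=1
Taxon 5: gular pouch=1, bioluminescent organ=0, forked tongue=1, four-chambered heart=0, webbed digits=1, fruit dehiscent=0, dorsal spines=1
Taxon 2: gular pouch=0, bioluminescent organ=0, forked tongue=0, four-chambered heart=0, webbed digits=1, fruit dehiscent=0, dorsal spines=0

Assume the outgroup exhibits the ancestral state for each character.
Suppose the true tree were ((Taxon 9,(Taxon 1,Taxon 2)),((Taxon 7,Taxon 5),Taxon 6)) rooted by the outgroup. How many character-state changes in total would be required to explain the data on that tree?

Map each character onto ((Taxon 9,(Taxon 1,Taxon 2)),((Taxon 7,Taxon 5),Taxon 6)) (rooted by Taxon 0) and count the minimum state changes it requires (Fitch parsimony):
gular pouch: 1; bioluminescent organ: 1; forked tongue: 1; four-chambered heart: 2; webbed digits: 3; fruit dehiscent: 3; dorsal spines: 2.
Total tree length = 13.

13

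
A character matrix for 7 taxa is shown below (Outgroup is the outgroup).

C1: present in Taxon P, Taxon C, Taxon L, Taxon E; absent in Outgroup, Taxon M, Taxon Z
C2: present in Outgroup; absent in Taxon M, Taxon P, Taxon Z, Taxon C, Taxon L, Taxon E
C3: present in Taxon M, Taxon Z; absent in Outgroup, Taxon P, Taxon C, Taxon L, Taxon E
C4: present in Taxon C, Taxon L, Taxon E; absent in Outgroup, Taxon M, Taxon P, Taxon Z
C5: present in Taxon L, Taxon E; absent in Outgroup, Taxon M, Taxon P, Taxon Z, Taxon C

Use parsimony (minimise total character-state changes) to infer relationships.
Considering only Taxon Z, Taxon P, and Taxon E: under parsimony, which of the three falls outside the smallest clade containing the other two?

Taxon Z

Character polarity is set by the outgroup: the derived state is whichever differs from the outgroup's state, so for C2 the derived state is 'absent', and for the remaining characters it is 'present'.
C1: derived state 'present' in Taxon C, Taxon E, Taxon L, and Taxon P only — synapomorphy for {Taxon C, Taxon E, Taxon L, Taxon P}.
All ingroup taxa share the derived state 'absent' for C2; it defines the ingroup but does not resolve relationships within it.
C3: derived state 'present' in Taxon M and Taxon Z only — synapomorphy for {Taxon M, Taxon Z}.
C4 (derived state 'present') is shared by Taxon C, Taxon E, and Taxon L — a synapomorphy uniting that clade.
C5 (derived state 'present') is shared by Taxon E and Taxon L — a synapomorphy uniting that clade.
Most parsimonious ingroup topology: ((Taxon M,Taxon Z),(Taxon P,(Taxon C,(Taxon L,Taxon E)))).
Taxon E and Taxon P share a more recent common ancestor with each other than either does with Taxon Z, so Taxon Z is the least closely related of the three.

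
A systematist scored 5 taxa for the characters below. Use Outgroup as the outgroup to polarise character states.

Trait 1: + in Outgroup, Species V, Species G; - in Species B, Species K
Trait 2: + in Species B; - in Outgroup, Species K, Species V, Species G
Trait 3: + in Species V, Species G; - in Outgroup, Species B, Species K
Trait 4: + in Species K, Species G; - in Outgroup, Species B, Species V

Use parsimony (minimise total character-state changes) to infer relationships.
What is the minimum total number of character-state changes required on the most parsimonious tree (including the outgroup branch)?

Character polarity is set by the outgroup: the derived state is whichever differs from the outgroup's state, so for Trait 1 the derived state is '-', and for the remaining characters it is '+'.
Trait 1 (derived state '-') is shared by Species B and Species K — a synapomorphy uniting that clade.
Trait 2: derived state '+' in Species B only — an autapomorphy, so it tells us nothing about relationships among taxa.
Only Species G and Species V show the derived state '+' for Trait 3, supporting them as a clade.
Trait 4 groups Species G and Species K, which is incompatible with the clades supported by the remaining characters; treating it as convergent (homoplasy) costs fewer steps than any alternative tree.
Most parsimonious ingroup topology: ((Species B,Species K),(Species V,Species G)).
Changes per character on this tree: Trait 1: 1; Trait 2: 1; Trait 3: 1; Trait 4: 2.
Total = 5.

5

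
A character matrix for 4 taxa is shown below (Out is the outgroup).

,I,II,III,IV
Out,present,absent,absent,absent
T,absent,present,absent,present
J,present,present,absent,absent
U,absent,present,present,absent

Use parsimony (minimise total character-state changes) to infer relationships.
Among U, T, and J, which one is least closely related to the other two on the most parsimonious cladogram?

J

Character polarity is set by the outgroup: the derived state is whichever differs from the outgroup's state, so for I the derived state is 'absent', and for the remaining characters it is 'present'.
Only T and U show the derived state 'absent' for I, supporting them as a clade.
II (derived state 'present') is shared by all ingroup taxa — unites the whole ingroup.
III: derived state 'present' in U only — an autapomorphy, so it tells us nothing about relationships among taxa.
IV (derived state 'present') is unique to T (autapomorphy; uninformative for grouping).
Most parsimonious ingroup topology: ((T,U),J).
T and U share a more recent common ancestor with each other than either does with J, so J is the least closely related of the three.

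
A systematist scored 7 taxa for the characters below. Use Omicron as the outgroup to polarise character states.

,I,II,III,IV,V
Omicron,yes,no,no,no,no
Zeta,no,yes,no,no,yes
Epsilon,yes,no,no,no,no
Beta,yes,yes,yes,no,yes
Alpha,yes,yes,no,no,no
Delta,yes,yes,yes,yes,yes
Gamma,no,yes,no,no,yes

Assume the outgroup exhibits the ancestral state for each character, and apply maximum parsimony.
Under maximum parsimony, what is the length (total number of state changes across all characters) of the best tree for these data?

Character polarity is set by the outgroup: the derived state is whichever differs from the outgroup's state, so for I the derived state is 'no', and for the remaining characters it is 'yes'.
Only Gamma and Zeta show the derived state 'no' for I, supporting them as a clade.
Only Alpha, Beta, Delta, Gamma, and Zeta show the derived state 'yes' for II, supporting them as a clade.
III: derived state 'yes' in Beta and Delta only — synapomorphy for {Beta, Delta}.
IV: derived state 'yes' in Delta only — an autapomorphy, so it tells us nothing about relationships among taxa.
Only Beta, Delta, Gamma, and Zeta show the derived state 'yes' for V, supporting them as a clade.
Most parsimonious ingroup topology: ((((Zeta,Gamma),(Beta,Delta)),Alpha),Epsilon).
Changes per character on this tree: I: 1; II: 1; III: 1; IV: 1; V: 1.
Total = 5.

5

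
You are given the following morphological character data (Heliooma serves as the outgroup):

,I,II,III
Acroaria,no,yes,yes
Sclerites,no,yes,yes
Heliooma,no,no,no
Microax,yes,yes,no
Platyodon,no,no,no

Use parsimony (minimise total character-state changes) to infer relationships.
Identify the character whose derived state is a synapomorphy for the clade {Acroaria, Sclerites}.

III

The outgroup has state 'no' for every character, so 'yes' is the derived state throughout.
I: derived state 'yes' in Microax only — an autapomorphy, so it tells us nothing about relationships among taxa.
II (derived state 'yes') is shared by Acroaria, Microax, and Sclerites — a synapomorphy uniting that clade.
III: derived state 'yes' in Acroaria and Sclerites only — synapomorphy for {Acroaria, Sclerites}.
Most parsimonious ingroup topology: (((Sclerites,Acroaria),Microax),Platyodon).
The clade {Acroaria, Sclerites} is supported by III: its derived state 'yes' occurs in exactly those taxa and in no other taxon (including the outgroup).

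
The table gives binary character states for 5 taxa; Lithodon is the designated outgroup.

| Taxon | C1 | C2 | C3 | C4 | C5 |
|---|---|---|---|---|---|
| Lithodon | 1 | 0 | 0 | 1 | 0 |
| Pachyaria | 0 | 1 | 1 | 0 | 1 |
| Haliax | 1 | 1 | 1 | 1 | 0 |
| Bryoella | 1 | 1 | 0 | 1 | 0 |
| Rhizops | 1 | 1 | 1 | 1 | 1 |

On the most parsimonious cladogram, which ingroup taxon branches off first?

Bryoella

Character polarity is set by the outgroup: the derived state is whichever differs from the outgroup's state, so for C1, C4 the derived state is '0', and for the remaining characters it is '1'.
C1: derived state '0' in Pachyaria only — an autapomorphy, so it tells us nothing about relationships among taxa.
All ingroup taxa share the derived state '1' for C2; it defines the ingroup but does not resolve relationships within it.
Only Haliax, Pachyaria, and Rhizops show the derived state '1' for C3, supporting them as a clade.
C4: derived state '0' in Pachyaria only — an autapomorphy, so it tells us nothing about relationships among taxa.
C5 (derived state '1') is shared by Pachyaria and Rhizops — a synapomorphy uniting that clade.
Most parsimonious ingroup topology: (((Pachyaria,Rhizops),Haliax),Bryoella).
Bryoella is sister to the clade containing all other ingroup taxa, so it is the earliest-diverging (most basal) ingroup lineage.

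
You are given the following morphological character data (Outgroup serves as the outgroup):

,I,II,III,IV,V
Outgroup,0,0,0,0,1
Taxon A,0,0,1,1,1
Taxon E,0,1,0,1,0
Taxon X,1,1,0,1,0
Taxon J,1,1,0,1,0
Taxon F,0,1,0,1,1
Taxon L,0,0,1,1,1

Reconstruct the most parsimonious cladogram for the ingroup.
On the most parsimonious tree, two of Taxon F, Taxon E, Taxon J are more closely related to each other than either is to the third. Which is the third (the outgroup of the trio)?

Character polarity is set by the outgroup: the derived state is whichever differs from the outgroup's state, so for V the derived state is '0', and for the remaining characters it is '1'.
I (derived state '1') is shared by Taxon J and Taxon X — a synapomorphy uniting that clade.
II: derived state '1' in Taxon E, Taxon F, Taxon J, and Taxon X only — synapomorphy for {Taxon E, Taxon F, Taxon J, Taxon X}.
III (derived state '1') is shared by Taxon A and Taxon L — a synapomorphy uniting that clade.
IV (derived state '1') is shared by all ingroup taxa — unites the whole ingroup.
V (derived state '0') is shared by Taxon E, Taxon J, and Taxon X — a synapomorphy uniting that clade.
Most parsimonious ingroup topology: ((Taxon A,Taxon L),((Taxon E,(Taxon X,Taxon J)),Taxon F)).
Taxon E and Taxon J share a more recent common ancestor with each other than either does with Taxon F, so Taxon F is the least closely related of the three.

Taxon F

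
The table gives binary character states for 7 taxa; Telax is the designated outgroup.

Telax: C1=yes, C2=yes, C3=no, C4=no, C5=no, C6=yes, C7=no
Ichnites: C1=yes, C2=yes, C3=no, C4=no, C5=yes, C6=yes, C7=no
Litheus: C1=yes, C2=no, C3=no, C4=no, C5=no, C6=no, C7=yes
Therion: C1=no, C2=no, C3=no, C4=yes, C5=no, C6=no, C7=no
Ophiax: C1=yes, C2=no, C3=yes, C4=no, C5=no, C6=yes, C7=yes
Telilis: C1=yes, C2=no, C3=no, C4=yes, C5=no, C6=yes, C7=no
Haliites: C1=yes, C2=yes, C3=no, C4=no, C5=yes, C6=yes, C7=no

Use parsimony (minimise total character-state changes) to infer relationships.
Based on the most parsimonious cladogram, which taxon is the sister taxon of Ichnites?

Character polarity is set by the outgroup: the derived state is whichever differs from the outgroup's state, so for C1, C2, C6 the derived state is 'no', and for the remaining characters it is 'yes'.
C1 (derived state 'no') is unique to Therion (autapomorphy; uninformative for grouping).
C2: derived state 'no' in Litheus, Ophiax, Telilis, and Therion only — synapomorphy for {Litheus, Ophiax, Telilis, Therion}.
C3: derived state 'yes' in Ophiax only — an autapomorphy, so it tells us nothing about relationships among taxa.
Only Telilis and Therion show the derived state 'yes' for C4, supporting them as a clade.
C5 (derived state 'yes') is shared by Haliites and Ichnites — a synapomorphy uniting that clade.
C6 groups Litheus and Therion, which is incompatible with the clades supported by the remaining characters; treating it as convergent (homoplasy) costs fewer steps than any alternative tree.
C7: derived state 'yes' in Litheus and Ophiax only — synapomorphy for {Litheus, Ophiax}.
Most parsimonious ingroup topology: ((Ichnites,Haliites),((Litheus,Ophiax),(Therion,Telilis))).
Ichnites and Haliites form a cherry on this tree, so they are sister taxa.

Haliites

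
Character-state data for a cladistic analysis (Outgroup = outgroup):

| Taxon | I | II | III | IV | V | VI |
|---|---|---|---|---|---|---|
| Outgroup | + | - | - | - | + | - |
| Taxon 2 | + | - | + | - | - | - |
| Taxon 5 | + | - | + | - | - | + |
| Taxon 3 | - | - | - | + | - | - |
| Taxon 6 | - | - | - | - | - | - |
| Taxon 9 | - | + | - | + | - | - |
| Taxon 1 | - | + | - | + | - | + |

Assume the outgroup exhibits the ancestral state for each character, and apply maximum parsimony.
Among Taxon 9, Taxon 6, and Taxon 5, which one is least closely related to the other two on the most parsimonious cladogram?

Taxon 5

Character polarity is set by the outgroup: the derived state is whichever differs from the outgroup's state, so for I, V the derived state is '-', and for the remaining characters it is '+'.
Only Taxon 1, Taxon 3, Taxon 6, and Taxon 9 show the derived state '-' for I, supporting them as a clade.
II (derived state '+') is shared by Taxon 1 and Taxon 9 — a synapomorphy uniting that clade.
III: derived state '+' in Taxon 2 and Taxon 5 only — synapomorphy for {Taxon 2, Taxon 5}.
IV (derived state '+') is shared by Taxon 1, Taxon 3, and Taxon 9 — a synapomorphy uniting that clade.
All ingroup taxa share the derived state '-' for V; it defines the ingroup but does not resolve relationships within it.
VI (state '+') occurs in Taxon 1 and Taxon 5 but conflicts with the nesting implied by the other characters — most parsimoniously interpreted as homoplasy.
Most parsimonious ingroup topology: ((Taxon 2,Taxon 5),((Taxon 3,(Taxon 9,Taxon 1)),Taxon 6)).
Taxon 9 and Taxon 6 share a more recent common ancestor with each other than either does with Taxon 5, so Taxon 5 is the least closely related of the three.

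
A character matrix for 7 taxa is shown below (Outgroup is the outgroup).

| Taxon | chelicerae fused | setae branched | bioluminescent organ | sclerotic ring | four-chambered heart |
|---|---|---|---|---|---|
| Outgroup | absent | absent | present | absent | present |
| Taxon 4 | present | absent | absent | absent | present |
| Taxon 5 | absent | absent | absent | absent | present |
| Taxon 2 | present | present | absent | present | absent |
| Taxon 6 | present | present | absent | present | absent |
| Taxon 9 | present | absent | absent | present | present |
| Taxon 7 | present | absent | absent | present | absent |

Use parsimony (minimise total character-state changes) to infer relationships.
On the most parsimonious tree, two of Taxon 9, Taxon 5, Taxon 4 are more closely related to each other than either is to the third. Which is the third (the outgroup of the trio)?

Character polarity is set by the outgroup: the derived state is whichever differs from the outgroup's state, so for bioluminescent organ, four-chambered heart the derived state is 'absent', and for the remaining characters it is 'present'.
chelicerae fused: derived state 'present' in Taxon 2, Taxon 4, Taxon 6, Taxon 7, and Taxon 9 only — synapomorphy for {Taxon 2, Taxon 4, Taxon 6, Taxon 7, Taxon 9}.
Only Taxon 2 and Taxon 6 show the derived state 'present' for setae branched, supporting them as a clade.
bioluminescent organ (derived state 'absent') is shared by all ingroup taxa — unites the whole ingroup.
sclerotic ring (derived state 'present') is shared by Taxon 2, Taxon 6, Taxon 7, and Taxon 9 — a synapomorphy uniting that clade.
four-chambered heart: derived state 'absent' in Taxon 2, Taxon 6, and Taxon 7 only — synapomorphy for {Taxon 2, Taxon 6, Taxon 7}.
Most parsimonious ingroup topology: ((Taxon 4,(((Taxon 6,Taxon 2),Taxon 7),Taxon 9)),Taxon 5).
Taxon 4 and Taxon 9 share a more recent common ancestor with each other than either does with Taxon 5, so Taxon 5 is the least closely related of the three.

Taxon 5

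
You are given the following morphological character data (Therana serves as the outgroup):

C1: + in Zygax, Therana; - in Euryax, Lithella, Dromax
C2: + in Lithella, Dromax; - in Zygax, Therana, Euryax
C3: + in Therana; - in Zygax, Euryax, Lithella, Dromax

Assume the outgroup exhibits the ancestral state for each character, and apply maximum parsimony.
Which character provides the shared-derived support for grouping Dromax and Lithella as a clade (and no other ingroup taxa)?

Character polarity is set by the outgroup: the derived state is whichever differs from the outgroup's state, so for C1, C3 the derived state is '-', and for the remaining characters it is '+'.
C1 (derived state '-') is shared by Dromax, Euryax, and Lithella — a synapomorphy uniting that clade.
C2: derived state '+' in Dromax and Lithella only — synapomorphy for {Dromax, Lithella}.
All ingroup taxa share the derived state '-' for C3; it defines the ingroup but does not resolve relationships within it.
Most parsimonious ingroup topology: (((Dromax,Lithella),Euryax),Zygax).
The clade {Dromax, Lithella} is supported by C2: its derived state '+' occurs in exactly those taxa and in no other taxon (including the outgroup).

C2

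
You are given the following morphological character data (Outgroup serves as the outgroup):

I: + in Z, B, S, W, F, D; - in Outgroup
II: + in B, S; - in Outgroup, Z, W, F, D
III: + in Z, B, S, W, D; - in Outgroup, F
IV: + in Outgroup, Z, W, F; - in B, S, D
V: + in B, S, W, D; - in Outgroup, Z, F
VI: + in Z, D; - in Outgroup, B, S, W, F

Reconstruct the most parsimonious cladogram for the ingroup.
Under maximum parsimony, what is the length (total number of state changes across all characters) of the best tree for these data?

7

Character polarity is set by the outgroup: the derived state is whichever differs from the outgroup's state, so for IV the derived state is '-', and for the remaining characters it is '+'.
All ingroup taxa share the derived state '+' for I; it defines the ingroup but does not resolve relationships within it.
II: derived state '+' in B and S only — synapomorphy for {B, S}.
Only B, D, S, W, and Z show the derived state '+' for III, supporting them as a clade.
Only B, D, and S show the derived state '-' for IV, supporting them as a clade.
V: derived state '+' in B, D, S, and W only — synapomorphy for {B, D, S, W}.
VI groups D and Z, which is incompatible with the clades supported by the remaining characters; treating it as convergent (homoplasy) costs fewer steps than any alternative tree.
Most parsimonious ingroup topology: ((Z,(((B,S),D),W)),F).
Changes per character on this tree: I: 1; II: 1; III: 1; IV: 1; V: 1; VI: 2.
Total = 7.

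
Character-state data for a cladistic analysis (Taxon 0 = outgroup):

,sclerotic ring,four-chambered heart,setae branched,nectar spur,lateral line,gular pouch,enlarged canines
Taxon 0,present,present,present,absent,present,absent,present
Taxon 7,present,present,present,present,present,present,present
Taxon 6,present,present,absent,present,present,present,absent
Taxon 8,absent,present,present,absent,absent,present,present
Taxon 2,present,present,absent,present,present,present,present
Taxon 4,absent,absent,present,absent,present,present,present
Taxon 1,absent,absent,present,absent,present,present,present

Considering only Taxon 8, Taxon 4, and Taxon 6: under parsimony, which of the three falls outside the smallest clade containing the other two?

Character polarity is set by the outgroup: the derived state is whichever differs from the outgroup's state, so for sclerotic ring, four-chambered heart, setae branched, lateral line, enlarged canines the derived state is 'absent', and for the remaining characters it is 'present'.
sclerotic ring: derived state 'absent' in Taxon 1, Taxon 4, and Taxon 8 only — synapomorphy for {Taxon 1, Taxon 4, Taxon 8}.
four-chambered heart: derived state 'absent' in Taxon 1 and Taxon 4 only — synapomorphy for {Taxon 1, Taxon 4}.
setae branched (derived state 'absent') is shared by Taxon 2 and Taxon 6 — a synapomorphy uniting that clade.
Only Taxon 2, Taxon 6, and Taxon 7 show the derived state 'present' for nectar spur, supporting them as a clade.
lateral line (derived state 'absent') is unique to Taxon 8 (autapomorphy; uninformative for grouping).
gular pouch (derived state 'present') is shared by all ingroup taxa — unites the whole ingroup.
enlarged canines (derived state 'absent') is unique to Taxon 6 (autapomorphy; uninformative for grouping).
Most parsimonious ingroup topology: ((Taxon 7,(Taxon 6,Taxon 2)),(Taxon 8,(Taxon 4,Taxon 1))).
Taxon 4 and Taxon 8 share a more recent common ancestor with each other than either does with Taxon 6, so Taxon 6 is the least closely related of the three.

Taxon 6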